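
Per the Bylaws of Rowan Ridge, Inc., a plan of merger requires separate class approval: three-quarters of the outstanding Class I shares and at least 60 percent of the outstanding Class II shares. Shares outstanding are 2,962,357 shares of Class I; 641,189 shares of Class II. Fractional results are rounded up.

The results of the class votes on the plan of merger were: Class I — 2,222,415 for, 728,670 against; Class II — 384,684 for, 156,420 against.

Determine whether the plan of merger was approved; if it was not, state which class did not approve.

Class I: 3/4 of 2962357 = 2221767.75, rounded up to 2221768; 2,221,768 required, 2,222,415 in favor — approved.
Class II: 3/5 of 641189 = 384713.40, rounded up to 384714; 384,714 required, 384,684 in favor — not approved.

Not approved — the Class II shares did not give the required vote.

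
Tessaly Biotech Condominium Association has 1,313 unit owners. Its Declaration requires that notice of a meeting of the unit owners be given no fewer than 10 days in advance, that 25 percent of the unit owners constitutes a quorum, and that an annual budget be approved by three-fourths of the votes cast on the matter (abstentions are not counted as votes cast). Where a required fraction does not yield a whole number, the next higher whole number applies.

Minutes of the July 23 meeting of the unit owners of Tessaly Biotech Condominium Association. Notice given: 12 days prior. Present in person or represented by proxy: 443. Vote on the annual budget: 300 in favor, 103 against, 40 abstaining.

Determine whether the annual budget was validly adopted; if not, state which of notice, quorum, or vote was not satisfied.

Invalid — vote requirement not satisfied.

Notice: 12 days given; 10 required. Satisfied.
Quorum: 25% of 1,313 = 328.25, rounded up to 329; 443 present. Satisfied.
Vote: requires three-fourths of the votes cast (443 − 40 abstaining = 403); 3/4 of 403 = 302.25, rounded up to 303, so 303 needed; 300 in favor. Not satisfied.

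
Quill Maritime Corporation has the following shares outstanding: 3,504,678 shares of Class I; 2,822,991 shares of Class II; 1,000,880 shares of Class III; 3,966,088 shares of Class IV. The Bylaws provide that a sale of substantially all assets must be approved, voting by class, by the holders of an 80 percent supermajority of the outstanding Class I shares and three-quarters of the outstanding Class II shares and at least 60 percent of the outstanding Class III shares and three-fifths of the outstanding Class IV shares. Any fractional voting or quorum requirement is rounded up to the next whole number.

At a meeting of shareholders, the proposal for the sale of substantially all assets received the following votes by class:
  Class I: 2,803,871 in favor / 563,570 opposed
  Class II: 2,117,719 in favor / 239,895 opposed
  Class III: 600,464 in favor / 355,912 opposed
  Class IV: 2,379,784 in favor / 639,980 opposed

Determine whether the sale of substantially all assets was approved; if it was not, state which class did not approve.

Class I: 4/5 of 3504678 = 2803742.40, rounded up to 2803743; 2,803,743 required, 2,803,871 in favor — approved.
Class II: 3/4 of 2822991 = 2117243.25, rounded up to 2117244; 2,117,244 required, 2,117,719 in favor — approved.
Class III: 3/5 of 1000880 = 600528; 600,528 required, 600,464 in favor — not approved.
Class IV: 3/5 of 3966088 = 2379652.80, rounded up to 2379653; 2,379,653 required, 2,379,784 in favor — approved.

Not approved — the Class III shares did not give the required vote.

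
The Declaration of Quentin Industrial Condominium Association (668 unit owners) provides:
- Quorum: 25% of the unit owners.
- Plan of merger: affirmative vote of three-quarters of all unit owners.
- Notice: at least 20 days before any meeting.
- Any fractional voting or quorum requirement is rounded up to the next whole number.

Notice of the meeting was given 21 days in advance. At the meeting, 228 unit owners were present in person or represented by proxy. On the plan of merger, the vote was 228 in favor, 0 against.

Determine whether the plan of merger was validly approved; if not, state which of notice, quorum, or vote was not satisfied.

Notice: 21 days given; 20 required. Satisfied.
Quorum: 25% of 668 = 167; 228 present. Satisfied.
Vote: requires three-fourths of all unit owners (668); 3/4 of 668 = 501, so 501 needed; 228 in favor. Not satisfied.

Invalid — vote requirement not satisfied.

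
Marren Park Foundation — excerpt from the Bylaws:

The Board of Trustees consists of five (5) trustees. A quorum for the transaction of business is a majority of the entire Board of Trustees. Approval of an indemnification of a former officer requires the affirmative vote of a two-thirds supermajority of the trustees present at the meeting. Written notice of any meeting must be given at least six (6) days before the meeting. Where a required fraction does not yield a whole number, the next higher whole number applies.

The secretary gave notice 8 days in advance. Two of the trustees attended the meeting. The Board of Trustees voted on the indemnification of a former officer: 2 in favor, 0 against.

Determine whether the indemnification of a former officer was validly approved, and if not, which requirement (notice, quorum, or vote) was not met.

Notice: 8 days given; 6 required (8 ≥ 6). Satisfied.
Quorum: 2 present; quorum is 3. Not satisfied.
Vote: the indemnification of a former officer requires two-thirds of the trustees present (2). 2/3 of 2 = 1.33, rounded up to 2, so 2 affirmative votes are needed; 2 voted in favor. Satisfied. (Moot — without a quorum no business can be validly transacted.)

Invalid — quorum requirement not satisfied.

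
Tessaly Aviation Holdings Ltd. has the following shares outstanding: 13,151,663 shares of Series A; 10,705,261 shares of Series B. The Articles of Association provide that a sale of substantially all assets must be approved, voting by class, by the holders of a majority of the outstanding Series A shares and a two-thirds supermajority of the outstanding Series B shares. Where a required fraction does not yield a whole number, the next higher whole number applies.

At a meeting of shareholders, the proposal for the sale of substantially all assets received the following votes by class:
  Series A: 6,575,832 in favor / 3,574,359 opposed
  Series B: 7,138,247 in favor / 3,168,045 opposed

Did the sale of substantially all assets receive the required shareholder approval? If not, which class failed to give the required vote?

Series A: a majority of 13151663 is 6575832; 6,575,832 required, 6,575,832 in favor — approved.
Series B: 2/3 of 10705261 = 7136840.67, rounded up to 7136841; 7,136,841 required, 7,138,247 in favor — approved.

Approved — every class gave the required vote.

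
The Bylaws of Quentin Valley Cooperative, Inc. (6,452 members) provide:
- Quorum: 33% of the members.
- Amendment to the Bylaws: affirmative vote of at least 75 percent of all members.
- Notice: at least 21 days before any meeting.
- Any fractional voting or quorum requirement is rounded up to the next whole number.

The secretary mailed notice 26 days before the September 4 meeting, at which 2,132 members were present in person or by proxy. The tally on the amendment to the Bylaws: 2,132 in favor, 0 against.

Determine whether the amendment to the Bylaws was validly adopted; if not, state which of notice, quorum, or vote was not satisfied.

Invalid — vote requirement not satisfied.

Notice: 26 days given; 21 required. Satisfied.
Quorum: 33% of 6,452 = 2,129.16, rounded up to 2,130; 2,132 present. Satisfied.
Vote: requires three-fourths of all members (6,452); 3/4 of 6452 = 4839, so 4,839 needed; 2,132 in favor. Not satisfied.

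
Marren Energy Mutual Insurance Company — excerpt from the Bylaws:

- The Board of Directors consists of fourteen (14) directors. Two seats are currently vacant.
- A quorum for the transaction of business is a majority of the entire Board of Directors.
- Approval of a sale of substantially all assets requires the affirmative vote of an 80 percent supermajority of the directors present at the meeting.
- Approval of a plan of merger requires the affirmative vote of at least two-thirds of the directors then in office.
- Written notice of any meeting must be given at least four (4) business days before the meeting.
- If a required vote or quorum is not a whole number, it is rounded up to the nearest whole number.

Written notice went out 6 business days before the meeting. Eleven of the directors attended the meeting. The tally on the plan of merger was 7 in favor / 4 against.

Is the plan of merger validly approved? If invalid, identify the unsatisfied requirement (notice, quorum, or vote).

Invalid — vote requirement not satisfied.

Notice: 6 business days given; 4 required (6 ≥ 4). Satisfied.
Quorum: 11 present; quorum is 8. Satisfied.
Vote: the plan of merger requires two-thirds of the directors then in office (12). 2/3 of 12 = 8, so 8 affirmative votes are needed; 7 voted in favor. Not satisfied.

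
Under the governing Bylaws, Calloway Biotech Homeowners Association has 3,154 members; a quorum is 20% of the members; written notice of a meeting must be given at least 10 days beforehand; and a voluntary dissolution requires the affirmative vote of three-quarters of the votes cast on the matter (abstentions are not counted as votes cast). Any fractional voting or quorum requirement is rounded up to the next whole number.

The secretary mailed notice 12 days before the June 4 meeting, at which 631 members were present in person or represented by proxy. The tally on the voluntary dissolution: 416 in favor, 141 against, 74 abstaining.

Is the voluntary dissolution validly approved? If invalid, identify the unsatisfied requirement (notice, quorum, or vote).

Notice: 12 days given; 10 required. Satisfied.
Quorum: 20% of 3,154 = 630.80, rounded up to 631; 631 present. Satisfied.
Vote: requires three-fourths of the votes cast (631 − 74 abstaining = 557); 3/4 of 557 = 417.75, rounded up to 418, so 418 needed; 416 in favor. Not satisfied.

Invalid — vote requirement not satisfied.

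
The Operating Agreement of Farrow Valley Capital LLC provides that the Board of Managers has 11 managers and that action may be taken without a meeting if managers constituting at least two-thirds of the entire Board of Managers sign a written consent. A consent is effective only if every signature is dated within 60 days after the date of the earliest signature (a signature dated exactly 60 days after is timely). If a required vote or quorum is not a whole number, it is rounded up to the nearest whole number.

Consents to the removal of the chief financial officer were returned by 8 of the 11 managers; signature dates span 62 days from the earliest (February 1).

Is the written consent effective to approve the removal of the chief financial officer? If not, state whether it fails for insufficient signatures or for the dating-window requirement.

Not effective — dating-window requirement not satisfied.

Signatures required: at least two-thirds of 11 — 2/3 of 11 = 7.33, rounded up to 8, so 8 needed; 8 signed. Sufficient.
Dating window: the latest signature is 62 days after the earliest; the limit is 60 days. Outside the window.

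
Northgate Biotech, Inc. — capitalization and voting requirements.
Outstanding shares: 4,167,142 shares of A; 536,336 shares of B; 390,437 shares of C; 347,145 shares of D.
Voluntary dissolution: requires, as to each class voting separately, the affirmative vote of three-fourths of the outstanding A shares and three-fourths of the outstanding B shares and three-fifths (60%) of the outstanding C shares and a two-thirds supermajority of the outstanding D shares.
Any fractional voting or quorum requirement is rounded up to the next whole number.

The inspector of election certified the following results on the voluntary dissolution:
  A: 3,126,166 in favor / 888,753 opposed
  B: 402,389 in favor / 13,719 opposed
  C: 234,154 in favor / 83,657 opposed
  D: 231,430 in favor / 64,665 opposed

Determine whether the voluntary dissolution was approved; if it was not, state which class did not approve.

Not approved — the C shares did not give the required vote.

A: 3/4 of 4167142 = 3125356.50, rounded up to 3125357; 3,125,357 required, 3,126,166 in favor — approved.
B: 3/4 of 536336 = 402252; 402,252 required, 402,389 in favor — approved.
C: 3/5 of 390437 = 234262.20, rounded up to 234263; 234,263 required, 234,154 in favor — not approved.
D: 2/3 of 347145 = 231430; 231,430 required, 231,430 in favor — approved.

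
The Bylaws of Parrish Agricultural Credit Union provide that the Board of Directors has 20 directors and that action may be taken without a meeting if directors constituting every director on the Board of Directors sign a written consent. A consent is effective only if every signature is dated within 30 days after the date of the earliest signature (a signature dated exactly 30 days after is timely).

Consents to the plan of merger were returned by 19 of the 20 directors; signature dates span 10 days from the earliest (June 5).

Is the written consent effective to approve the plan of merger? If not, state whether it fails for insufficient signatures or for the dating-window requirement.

Signatures required: all of 20 — unanimous means all 20, so 20 needed; 19 signed. Insufficient.
Dating window: the latest signature is 10 days after the earliest; the limit is 30 days. Within the window.

Not effective — insufficient signatures.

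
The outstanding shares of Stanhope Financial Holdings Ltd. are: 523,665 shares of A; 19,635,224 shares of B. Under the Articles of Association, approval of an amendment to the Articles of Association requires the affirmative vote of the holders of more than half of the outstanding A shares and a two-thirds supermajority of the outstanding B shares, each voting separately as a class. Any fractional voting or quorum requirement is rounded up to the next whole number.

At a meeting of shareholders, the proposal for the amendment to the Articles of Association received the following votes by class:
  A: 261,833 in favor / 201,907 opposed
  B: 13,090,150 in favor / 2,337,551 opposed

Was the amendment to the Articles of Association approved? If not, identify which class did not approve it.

Approved — every class gave the required vote.

A: a majority of 523665 is 261833; 261,833 required, 261,833 in favor — approved.
B: 2/3 of 19635224 = 13090149.33, rounded up to 13090150; 13,090,150 required, 13,090,150 in favor — approved.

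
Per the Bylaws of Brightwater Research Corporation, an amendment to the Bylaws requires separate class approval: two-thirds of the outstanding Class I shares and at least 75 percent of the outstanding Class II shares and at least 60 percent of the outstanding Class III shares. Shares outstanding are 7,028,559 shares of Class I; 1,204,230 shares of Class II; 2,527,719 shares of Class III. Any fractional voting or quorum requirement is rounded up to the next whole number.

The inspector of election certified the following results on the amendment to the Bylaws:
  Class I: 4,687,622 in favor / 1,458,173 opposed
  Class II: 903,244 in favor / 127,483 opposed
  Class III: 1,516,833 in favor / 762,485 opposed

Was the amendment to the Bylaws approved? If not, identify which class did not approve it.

Class I: 2/3 of 7028559 = 4685706; 4,685,706 required, 4,687,622 in favor — approved.
Class II: 3/4 of 1204230 = 903172.50, rounded up to 903173; 903,173 required, 903,244 in favor — approved.
Class III: 3/5 of 2527719 = 1516631.40, rounded up to 1516632; 1,516,632 required, 1,516,833 in favor — approved.

Approved — every class gave the required vote.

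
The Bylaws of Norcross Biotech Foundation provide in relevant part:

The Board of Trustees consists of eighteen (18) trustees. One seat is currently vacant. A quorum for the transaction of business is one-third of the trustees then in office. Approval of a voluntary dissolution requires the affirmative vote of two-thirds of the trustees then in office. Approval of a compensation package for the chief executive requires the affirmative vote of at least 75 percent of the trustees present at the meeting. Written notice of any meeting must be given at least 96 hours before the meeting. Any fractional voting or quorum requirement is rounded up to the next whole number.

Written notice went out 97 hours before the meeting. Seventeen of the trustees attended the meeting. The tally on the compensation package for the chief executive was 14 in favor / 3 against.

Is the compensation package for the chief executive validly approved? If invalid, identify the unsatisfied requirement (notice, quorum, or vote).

Valid — all requirements satisfied.

Notice: 97 hours given; 96 required (97 ≥ 96). Satisfied.
Quorum: 17 present; quorum is 6. Satisfied.
Vote: the compensation package for the chief executive requires three-fourths of the trustees present (17). 3/4 of 17 = 12.75, rounded up to 13, so 13 affirmative votes are needed; 14 voted in favor. Satisfied.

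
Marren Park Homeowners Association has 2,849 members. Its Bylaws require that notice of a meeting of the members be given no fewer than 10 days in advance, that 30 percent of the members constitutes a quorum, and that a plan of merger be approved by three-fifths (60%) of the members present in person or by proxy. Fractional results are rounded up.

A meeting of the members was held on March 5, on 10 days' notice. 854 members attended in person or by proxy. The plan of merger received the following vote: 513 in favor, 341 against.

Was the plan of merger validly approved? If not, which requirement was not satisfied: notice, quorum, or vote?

Notice: 10 days given; 10 required. Satisfied.
Quorum: 30% of 2,849 = 854.70, rounded up to 855; 854 present. Not satisfied.
Vote: requires three-fifths of those present (854); 3/5 of 854 = 512.40, rounded up to 513, so 513 needed; 513 in favor. Satisfied.

Invalid — quorum requirement not satisfied.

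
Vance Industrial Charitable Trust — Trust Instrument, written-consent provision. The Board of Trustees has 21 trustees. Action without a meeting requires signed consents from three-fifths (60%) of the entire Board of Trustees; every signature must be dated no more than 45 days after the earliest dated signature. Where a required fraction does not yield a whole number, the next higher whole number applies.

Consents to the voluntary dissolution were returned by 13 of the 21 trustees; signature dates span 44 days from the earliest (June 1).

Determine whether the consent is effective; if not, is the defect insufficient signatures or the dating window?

Signatures required: three-fifths (60%) of 21 — 3/5 of 21 = 12.60, rounded up to 13, so 13 needed; 13 signed. Sufficient.
Dating window: the latest signature is 44 days after the earliest; the limit is 45 days. Within the window.

Effective — both the signature and dating-window requirements are satisfied.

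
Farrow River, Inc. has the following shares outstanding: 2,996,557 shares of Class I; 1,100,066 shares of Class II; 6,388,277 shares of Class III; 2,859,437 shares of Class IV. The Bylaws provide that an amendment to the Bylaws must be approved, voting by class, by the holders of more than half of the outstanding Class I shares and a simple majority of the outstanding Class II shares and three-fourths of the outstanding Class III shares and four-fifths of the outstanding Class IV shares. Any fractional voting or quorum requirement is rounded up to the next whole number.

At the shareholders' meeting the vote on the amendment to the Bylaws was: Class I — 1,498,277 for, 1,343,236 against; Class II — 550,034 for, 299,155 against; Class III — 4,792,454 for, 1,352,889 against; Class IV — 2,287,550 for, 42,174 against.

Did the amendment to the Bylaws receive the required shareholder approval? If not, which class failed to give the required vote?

Not approved — the Class I shares did not give the required vote.

Class I: a majority of 2996557 is 1498279; 1,498,279 required, 1,498,277 in favor — not approved.
Class II: a majority of 1100066 is 550034; 550,034 required, 550,034 in favor — approved.
Class III: 3/4 of 6388277 = 4791207.75, rounded up to 4791208; 4,791,208 required, 4,792,454 in favor — approved.
Class IV: 4/5 of 2859437 = 2287549.60, rounded up to 2287550; 2,287,550 required, 2,287,550 in favor — approved.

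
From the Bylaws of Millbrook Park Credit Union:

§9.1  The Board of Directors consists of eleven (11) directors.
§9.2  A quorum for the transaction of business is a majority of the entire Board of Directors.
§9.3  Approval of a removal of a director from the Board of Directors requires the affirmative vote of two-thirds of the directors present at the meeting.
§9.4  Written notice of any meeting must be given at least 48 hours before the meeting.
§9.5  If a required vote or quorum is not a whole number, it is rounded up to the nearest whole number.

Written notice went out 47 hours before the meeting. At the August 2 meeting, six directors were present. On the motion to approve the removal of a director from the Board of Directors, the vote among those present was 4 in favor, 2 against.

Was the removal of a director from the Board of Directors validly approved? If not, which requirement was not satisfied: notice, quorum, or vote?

Invalid — notice requirement not satisfied.

Notice: 47 hours given; 48 required (47 < 48). Not satisfied.
Quorum: 6 present; quorum is 6. Satisfied.
Vote: the removal of a director from the Board of Directors requires two-thirds of the directors present (6). 2/3 of 6 = 4, so 4 affirmative votes are needed; 4 voted in favor. Satisfied.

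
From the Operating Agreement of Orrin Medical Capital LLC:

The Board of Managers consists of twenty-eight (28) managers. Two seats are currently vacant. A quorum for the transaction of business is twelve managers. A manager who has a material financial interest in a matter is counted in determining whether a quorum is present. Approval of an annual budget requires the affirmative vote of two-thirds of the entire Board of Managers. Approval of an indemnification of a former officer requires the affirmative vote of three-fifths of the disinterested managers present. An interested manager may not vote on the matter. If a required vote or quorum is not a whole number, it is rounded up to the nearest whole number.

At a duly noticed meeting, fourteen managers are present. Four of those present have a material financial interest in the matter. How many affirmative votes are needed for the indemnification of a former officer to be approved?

The indemnification of a former officer requires three-fifths of the disinterested managers present (14 − 4 = 10).
3/5 of 10 = 6.

6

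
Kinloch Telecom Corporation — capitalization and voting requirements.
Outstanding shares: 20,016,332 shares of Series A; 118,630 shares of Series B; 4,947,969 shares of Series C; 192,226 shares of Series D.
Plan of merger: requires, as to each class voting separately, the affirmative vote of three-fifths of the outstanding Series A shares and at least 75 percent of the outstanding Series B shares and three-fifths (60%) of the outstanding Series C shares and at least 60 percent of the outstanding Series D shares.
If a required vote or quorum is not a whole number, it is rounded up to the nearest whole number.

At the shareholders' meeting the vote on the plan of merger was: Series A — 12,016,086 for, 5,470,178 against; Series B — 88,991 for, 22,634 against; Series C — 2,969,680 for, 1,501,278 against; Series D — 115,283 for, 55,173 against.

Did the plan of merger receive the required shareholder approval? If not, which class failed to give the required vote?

Series A: 3/5 of 20016332 = 12009799.20, rounded up to 12009800; 12,009,800 required, 12,016,086 in favor — approved.
Series B: 3/4 of 118630 = 88972.50, rounded up to 88973; 88,973 required, 88,991 in favor — approved.
Series C: 3/5 of 4947969 = 2968781.40, rounded up to 2968782; 2,968,782 required, 2,969,680 in favor — approved.
Series D: 3/5 of 192226 = 115335.60, rounded up to 115336; 115,336 required, 115,283 in favor — not approved.

Not approved — the Series D shares did not give the required vote.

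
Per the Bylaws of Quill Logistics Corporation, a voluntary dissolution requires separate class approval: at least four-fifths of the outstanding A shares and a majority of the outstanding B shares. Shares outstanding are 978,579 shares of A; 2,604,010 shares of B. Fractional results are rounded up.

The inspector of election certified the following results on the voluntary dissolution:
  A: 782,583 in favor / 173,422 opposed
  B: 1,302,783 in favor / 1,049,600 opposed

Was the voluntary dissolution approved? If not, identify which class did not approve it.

Not approved — the A shares did not give the required vote.

A: 4/5 of 978579 = 782863.20, rounded up to 782864; 782,864 required, 782,583 in favor — not approved.
B: a majority of 2604010 is 1302006; 1,302,006 required, 1,302,783 in favor — approved.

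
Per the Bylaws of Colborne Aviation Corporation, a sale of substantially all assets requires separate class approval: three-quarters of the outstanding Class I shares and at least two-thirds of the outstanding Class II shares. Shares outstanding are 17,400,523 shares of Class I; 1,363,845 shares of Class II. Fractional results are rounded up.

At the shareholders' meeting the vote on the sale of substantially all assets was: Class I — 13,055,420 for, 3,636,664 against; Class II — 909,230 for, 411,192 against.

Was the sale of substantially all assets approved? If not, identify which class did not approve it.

Class I: 3/4 of 17400523 = 13050392.25, rounded up to 13050393; 13,050,393 required, 13,055,420 in favor — approved.
Class II: 2/3 of 1363845 = 909230; 909,230 required, 909,230 in favor — approved.

Approved — every class gave the required vote.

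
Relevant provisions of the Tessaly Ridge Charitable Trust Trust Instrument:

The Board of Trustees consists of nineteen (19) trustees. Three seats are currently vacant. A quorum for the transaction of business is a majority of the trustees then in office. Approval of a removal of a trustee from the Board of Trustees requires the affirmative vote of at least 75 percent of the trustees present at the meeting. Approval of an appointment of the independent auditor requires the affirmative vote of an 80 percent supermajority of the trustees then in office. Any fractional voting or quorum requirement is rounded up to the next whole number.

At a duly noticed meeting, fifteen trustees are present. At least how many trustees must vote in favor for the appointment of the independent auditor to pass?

13

The appointment of the independent auditor requires four-fifths of the trustees then in office (16).
4/5 of 16 = 12.80, rounded up to 13.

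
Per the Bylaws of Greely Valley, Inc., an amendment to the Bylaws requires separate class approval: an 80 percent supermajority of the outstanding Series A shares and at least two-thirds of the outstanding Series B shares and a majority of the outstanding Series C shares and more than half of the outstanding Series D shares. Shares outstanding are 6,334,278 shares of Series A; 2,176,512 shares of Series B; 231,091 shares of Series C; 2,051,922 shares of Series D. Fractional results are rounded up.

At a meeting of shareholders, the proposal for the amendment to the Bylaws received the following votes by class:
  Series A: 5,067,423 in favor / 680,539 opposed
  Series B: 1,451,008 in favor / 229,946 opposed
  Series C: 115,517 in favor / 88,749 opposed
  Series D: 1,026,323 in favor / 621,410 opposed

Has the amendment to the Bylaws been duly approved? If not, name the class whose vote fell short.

Not approved — the Series C shares did not give the required vote.

Series A: 4/5 of 6334278 = 5067422.40, rounded up to 5067423; 5,067,423 required, 5,067,423 in favor — approved.
Series B: 2/3 of 2176512 = 1451008; 1,451,008 required, 1,451,008 in favor — approved.
Series C: a majority of 231091 is 115546; 115,546 required, 115,517 in favor — not approved.
Series D: a majority of 2051922 is 1025962; 1,025,962 required, 1,026,323 in favor — approved.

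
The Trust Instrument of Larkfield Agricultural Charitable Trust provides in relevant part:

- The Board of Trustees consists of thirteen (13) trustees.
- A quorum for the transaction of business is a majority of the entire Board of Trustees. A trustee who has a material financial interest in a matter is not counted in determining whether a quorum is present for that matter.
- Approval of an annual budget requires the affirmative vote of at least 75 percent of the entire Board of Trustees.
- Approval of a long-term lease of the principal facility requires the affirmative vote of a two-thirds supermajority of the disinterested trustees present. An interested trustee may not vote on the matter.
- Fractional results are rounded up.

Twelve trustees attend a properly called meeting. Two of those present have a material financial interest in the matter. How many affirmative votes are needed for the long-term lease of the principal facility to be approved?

The long-term lease of the principal facility requires two-thirds of the disinterested trustees present (12 − 2 = 10).
2/3 of 10 = 6.67, rounded up to 7.

7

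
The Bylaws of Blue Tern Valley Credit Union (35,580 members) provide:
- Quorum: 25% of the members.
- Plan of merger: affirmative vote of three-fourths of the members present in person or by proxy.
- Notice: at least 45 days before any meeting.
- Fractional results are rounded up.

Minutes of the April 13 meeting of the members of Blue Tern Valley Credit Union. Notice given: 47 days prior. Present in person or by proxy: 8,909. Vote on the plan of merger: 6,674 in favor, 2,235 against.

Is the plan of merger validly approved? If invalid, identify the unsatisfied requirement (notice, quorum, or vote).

Notice: 47 days given; 45 required. Satisfied.
Quorum: 25% of 35,580 = 8,895; 8,909 present. Satisfied.
Vote: requires three-fourths of those present (8,909); 3/4 of 8909 = 6681.75, rounded up to 6682, so 6,682 needed; 6,674 in favor. Not satisfied.

Invalid — vote requirement not satisfied.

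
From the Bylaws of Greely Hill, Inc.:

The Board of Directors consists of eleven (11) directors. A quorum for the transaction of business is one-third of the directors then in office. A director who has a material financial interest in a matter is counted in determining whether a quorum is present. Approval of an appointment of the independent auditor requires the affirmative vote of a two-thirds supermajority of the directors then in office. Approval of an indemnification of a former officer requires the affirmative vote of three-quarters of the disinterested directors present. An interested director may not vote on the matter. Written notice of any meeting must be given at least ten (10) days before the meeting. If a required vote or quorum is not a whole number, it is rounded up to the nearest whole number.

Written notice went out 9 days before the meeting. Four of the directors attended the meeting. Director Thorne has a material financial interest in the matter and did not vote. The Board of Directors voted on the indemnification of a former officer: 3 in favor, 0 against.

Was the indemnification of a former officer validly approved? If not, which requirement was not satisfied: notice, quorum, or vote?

Invalid — notice requirement not satisfied.

Notice: 9 days given; 10 required (9 < 10). Not satisfied.
Quorum: 4 present (interested directors count toward quorum); quorum is 4. Satisfied.
Vote: the indemnification of a former officer requires three-fourths of the disinterested directors present (4 − 1 = 3). 3/4 of 3 = 2.25, rounded up to 3, so 3 affirmative votes are needed; 3 voted in favor. Satisfied.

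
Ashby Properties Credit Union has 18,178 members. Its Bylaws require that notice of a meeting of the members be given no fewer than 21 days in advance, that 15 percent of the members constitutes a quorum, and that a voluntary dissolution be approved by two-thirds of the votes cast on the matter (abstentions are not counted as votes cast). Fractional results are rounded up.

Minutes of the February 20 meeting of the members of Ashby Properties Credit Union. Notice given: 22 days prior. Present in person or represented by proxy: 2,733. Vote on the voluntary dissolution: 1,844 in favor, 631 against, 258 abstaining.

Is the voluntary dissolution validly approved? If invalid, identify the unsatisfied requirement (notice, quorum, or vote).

Notice: 22 days given; 21 required. Satisfied.
Quorum: 15% of 18,178 = 2,726.70, rounded up to 2,727; 2,733 present. Satisfied.
Vote: requires two-thirds of the votes cast (2,733 − 258 abstaining = 2,475); 2/3 of 2475 = 1650, so 1,650 needed; 1,844 in favor. Satisfied.

Valid — all requirements satisfied.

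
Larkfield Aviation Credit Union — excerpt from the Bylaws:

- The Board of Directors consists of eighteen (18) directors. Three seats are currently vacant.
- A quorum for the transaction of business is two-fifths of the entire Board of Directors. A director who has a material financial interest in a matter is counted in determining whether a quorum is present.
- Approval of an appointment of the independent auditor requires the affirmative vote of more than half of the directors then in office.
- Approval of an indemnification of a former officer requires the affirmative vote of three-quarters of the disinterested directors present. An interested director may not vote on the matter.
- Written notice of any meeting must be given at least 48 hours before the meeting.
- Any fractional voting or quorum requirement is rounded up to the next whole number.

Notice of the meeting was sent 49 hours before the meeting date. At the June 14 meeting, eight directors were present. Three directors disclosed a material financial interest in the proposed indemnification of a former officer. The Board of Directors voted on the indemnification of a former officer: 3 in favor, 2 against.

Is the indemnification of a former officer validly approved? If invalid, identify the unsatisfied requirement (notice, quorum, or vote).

Invalid — vote requirement not satisfied.

Notice: 49 hours given; 48 required (49 ≥ 48). Satisfied.
Quorum: 8 present (interested directors count toward quorum); quorum is 8. Satisfied.
Vote: the indemnification of a former officer requires three-fourths of the disinterested directors present (8 − 3 = 5). 3/4 of 5 = 3.75, rounded up to 4, so 4 affirmative votes are needed; 3 voted in favor. Not satisfied.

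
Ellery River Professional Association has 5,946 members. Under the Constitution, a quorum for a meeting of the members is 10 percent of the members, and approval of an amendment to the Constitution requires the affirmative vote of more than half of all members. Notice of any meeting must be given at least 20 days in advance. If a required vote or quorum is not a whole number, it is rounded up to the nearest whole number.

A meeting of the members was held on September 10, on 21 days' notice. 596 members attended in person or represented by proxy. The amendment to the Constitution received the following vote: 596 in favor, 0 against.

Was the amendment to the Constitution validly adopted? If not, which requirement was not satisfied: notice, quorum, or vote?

Invalid — vote requirement not satisfied.

Notice: 21 days given; 20 required. Satisfied.
Quorum: 10% of 5,946 = 594.60, rounded up to 595; 596 present. Satisfied.
Vote: requires a majority of all members (5,946); a majority of 5946 is 2974, so 2,974 needed; 596 in favor. Not satisfied.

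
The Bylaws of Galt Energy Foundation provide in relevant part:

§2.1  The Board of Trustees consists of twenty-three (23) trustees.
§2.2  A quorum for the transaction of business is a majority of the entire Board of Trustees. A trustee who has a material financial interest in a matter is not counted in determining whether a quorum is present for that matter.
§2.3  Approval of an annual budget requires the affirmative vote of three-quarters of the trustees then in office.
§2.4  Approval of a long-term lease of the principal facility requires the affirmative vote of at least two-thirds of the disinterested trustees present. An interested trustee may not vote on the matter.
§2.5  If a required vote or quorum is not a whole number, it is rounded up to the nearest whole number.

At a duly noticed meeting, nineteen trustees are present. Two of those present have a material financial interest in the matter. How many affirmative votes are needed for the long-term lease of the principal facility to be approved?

12

The long-term lease of the principal facility requires two-thirds of the disinterested trustees present (19 − 2 = 17).
2/3 of 17 = 11.33, rounded up to 12.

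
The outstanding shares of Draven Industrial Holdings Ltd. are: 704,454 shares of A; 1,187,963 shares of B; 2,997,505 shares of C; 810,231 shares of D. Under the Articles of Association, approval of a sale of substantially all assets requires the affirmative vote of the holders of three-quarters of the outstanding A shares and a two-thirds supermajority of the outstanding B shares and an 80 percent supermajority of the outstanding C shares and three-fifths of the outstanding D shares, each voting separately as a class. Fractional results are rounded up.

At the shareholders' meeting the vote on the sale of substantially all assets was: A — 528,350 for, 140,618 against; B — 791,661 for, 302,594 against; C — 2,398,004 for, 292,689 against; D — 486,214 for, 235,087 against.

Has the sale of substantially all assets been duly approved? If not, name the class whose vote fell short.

Not approved — the B shares did not give the required vote.

A: 3/4 of 704454 = 528340.50, rounded up to 528341; 528,341 required, 528,350 in favor — approved.
B: 2/3 of 1187963 = 791975.33, rounded up to 791976; 791,976 required, 791,661 in favor — not approved.
C: 4/5 of 2997505 = 2398004; 2,398,004 required, 2,398,004 in favor — approved.
D: 3/5 of 810231 = 486138.60, rounded up to 486139; 486,139 required, 486,214 in favor — approved.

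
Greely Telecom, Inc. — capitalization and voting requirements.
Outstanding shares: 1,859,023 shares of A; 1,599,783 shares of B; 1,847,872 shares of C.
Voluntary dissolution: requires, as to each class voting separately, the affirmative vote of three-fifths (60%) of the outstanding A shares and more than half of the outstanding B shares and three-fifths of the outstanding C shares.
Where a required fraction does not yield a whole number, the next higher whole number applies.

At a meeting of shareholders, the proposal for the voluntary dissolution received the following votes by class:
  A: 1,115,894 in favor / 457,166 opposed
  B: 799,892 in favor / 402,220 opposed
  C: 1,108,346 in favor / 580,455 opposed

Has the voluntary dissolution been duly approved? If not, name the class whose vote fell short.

A: 3/5 of 1859023 = 1115413.80, rounded up to 1115414; 1,115,414 required, 1,115,894 in favor — approved.
B: a majority of 1599783 is 799892; 799,892 required, 799,892 in favor — approved.
C: 3/5 of 1847872 = 1108723.20, rounded up to 1108724; 1,108,724 required, 1,108,346 in favor — not approved.

Not approved — the C shares did not give the required vote.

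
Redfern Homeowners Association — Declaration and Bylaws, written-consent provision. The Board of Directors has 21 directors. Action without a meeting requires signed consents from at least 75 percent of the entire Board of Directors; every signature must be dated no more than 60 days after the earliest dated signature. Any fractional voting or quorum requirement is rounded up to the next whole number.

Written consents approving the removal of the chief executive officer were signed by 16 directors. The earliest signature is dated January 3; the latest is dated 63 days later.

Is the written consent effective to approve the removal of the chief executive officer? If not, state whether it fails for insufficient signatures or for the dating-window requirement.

Not effective — dating-window requirement not satisfied.

Signatures required: at least 75 percent of 21 — 3/4 of 21 = 15.75, rounded up to 16, so 16 needed; 16 signed. Sufficient.
Dating window: the latest signature is 63 days after the earliest; the limit is 60 days. Outside the window.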